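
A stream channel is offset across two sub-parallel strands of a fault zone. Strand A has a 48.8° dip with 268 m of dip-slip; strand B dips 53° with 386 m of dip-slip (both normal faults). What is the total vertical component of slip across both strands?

throw_A = 268 × sin(48.8°) = 201.6 m
throw_B = 386 × sin(53°) = 308.3 m
total = 201.6 + 308.3 = 510 m

510 m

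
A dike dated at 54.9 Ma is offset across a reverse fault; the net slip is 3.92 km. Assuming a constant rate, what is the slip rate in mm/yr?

rate = 3.92 km / 54.9 Ma = 0.0000714 m/yr = 0.0714 mm/yr

0.0714 mm/yr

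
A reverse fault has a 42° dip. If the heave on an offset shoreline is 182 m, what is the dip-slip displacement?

245 m

dip-slip = heave / cos(dip) = 182 / cos(42°) = 245 m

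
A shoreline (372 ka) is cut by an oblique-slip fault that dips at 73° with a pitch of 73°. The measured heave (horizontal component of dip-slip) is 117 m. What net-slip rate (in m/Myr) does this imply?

1120 m/Myr

dip-slip = heave / cos(dip) = 117 / cos(73°) = 400.2 m
net slip = dip-slip / sin(rake) = 400.2 / sin(73°) = 418.5 m
rate = 418.5 m / 372 ka = 0.00112 m/yr = 1120 m/Myr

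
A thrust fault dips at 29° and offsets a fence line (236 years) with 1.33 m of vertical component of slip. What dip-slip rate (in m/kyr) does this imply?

dip-slip = throw / sin(dip) = 1.33 m / sin(29°) = 2.743 m
rate = 2.743 m / 236 years = 0.0116 m/yr = 11.6 m/kyr

11.6 m/kyr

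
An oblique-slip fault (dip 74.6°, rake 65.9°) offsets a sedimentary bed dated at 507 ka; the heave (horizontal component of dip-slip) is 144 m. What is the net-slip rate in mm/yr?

dip-slip = heave / cos(dip) = 144 / cos(74.6°) = 542.3 m
net slip = dip-slip / sin(rake) = 542.3 / sin(65.9°) = 594 m
rate = 594 m / 507 ka = 0.00117 m/yr = 1.17 mm/yr

1.17 mm/yr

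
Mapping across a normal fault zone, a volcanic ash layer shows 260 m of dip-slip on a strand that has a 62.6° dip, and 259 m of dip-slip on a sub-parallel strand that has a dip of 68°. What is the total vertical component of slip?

471 m

throw_A = 260 × sin(62.6°) = 230.8 m
throw_B = 259 × sin(68°) = 240.1 m
total = 230.8 + 240.1 = 471 m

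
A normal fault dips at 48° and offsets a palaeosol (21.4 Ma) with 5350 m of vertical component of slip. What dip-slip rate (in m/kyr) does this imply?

dip-slip = throw / sin(dip) = 5350 m / sin(48°) = 7199 m
rate = 7199 m / 21.4 Ma = 0.000336 m/yr = 0.336 m/kyr

0.336 m/kyr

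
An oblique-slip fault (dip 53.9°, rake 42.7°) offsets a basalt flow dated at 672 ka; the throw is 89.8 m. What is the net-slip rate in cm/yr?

0.0244 cm/yr

dip-slip = throw / sin(dip) = 89.8 / sin(53.9°) = 111.1 m
net slip = dip-slip / sin(rake) = 111.1 / sin(42.7°) = 163.9 m
rate = 163.9 m / 672 ka = 0.000244 m/yr = 0.0244 cm/yr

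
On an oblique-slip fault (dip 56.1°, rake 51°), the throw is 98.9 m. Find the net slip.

153 m

dip-slip = throw / sin(dip) = 98.9 / sin(56.1°) = 119.2 m
net slip = dip-slip / sin(rake) = 119.2 / sin(51°) = 153 m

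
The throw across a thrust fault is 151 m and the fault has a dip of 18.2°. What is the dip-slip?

483 m

dip-slip = throw / sin(dip) = 151 / sin(18.2°) = 483 m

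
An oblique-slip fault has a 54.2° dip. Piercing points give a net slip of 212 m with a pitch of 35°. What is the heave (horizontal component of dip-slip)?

71.1 m

dip-slip = net slip × sin(rake) = 212 m × sin(35°) = 121.6 m
heave = dip-slip × cos(dip) = 121.6 × cos(54.2°) = 71.1 m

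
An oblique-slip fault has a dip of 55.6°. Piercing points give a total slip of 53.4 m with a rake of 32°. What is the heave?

dip-slip = net slip × sin(rake) = 53.4 m × sin(32°) = 28.30 m
heave = dip-slip × cos(dip) = 28.30 × cos(55.6°) = 16 m

16 m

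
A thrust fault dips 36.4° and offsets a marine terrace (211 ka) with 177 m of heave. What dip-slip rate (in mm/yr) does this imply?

1.04 mm/yr

dip-slip = heave / cos(dip) = 177 m / cos(36.4°) = 219.9 m
rate = 219.9 m / 211 ka = 0.00104 m/yr = 1.04 mm/yr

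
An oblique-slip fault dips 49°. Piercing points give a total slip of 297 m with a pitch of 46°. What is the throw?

161 m

dip-slip = net slip × sin(rake) = 297 m × sin(46°) = 213.6 m
throw = dip-slip × sin(dip) = 213.6 × sin(49°) = 161 m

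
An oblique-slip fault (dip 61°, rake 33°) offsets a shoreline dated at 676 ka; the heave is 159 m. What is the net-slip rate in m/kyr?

dip-slip = heave / cos(dip) = 159 / cos(61°) = 328 m
net slip = dip-slip / sin(rake) = 328 / sin(33°) = 602.2 m
rate = 602.2 m / 676 ka = 0.000891 m/yr = 0.891 m/kyr

0.891 m/kyr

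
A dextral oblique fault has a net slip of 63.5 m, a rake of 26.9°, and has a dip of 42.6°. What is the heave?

21.1 m

dip-slip = net slip × sin(rake) = 63.5 m × sin(26.9°) = 28.73 m
heave = dip-slip × cos(dip) = 28.73 × cos(42.6°) = 21.1 m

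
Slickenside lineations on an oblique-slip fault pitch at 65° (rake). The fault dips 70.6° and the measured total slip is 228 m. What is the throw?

dip-slip = net slip × sin(rake) = 228 m × sin(65°) = 206.6 m
throw = dip-slip × sin(dip) = 206.6 × sin(70.6°) = 195 m

195 m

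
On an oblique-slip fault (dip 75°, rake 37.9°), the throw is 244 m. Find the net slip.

411 m

dip-slip = throw / sin(dip) = 244 / sin(75°) = 252.6 m
net slip = dip-slip / sin(rake) = 252.6 / sin(37.9°) = 411 m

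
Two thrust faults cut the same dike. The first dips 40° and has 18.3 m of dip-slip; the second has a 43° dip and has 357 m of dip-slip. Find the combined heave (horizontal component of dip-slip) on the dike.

275 m

heave_A = 18.3 × cos(40°) = 14.02 m
heave_B = 357 × cos(43°) = 261.1 m
total = 14.02 + 261.1 = 275 m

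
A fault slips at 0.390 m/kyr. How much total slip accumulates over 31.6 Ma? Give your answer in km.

12.3 km

slip = rate × time = 0.390 m/kyr × 31.6 Ma = 12300 m = 12.3 km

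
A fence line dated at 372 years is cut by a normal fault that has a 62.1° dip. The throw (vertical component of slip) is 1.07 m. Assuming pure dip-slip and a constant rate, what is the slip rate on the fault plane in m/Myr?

dip-slip = throw / sin(dip) = 1.07 m / sin(62.1°) = 1.211 m
rate = 1.211 m / 372 years = 0.00325 m/yr = 3250 m/Myr

3250 m/Myr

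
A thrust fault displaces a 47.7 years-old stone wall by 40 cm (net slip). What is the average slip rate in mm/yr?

8.39 mm/yr

rate = 40 cm / 47.7 years = 0.00839 m/yr = 8.39 mm/yr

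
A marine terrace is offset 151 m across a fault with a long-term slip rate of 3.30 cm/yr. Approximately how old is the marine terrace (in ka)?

age = offset / rate = 151 m / (3.30 cm/yr) = 4580 yr = 4.58 ka

4.58 ka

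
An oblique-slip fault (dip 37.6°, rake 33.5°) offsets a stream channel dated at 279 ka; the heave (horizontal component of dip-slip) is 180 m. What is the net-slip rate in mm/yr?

1.48 mm/yr

dip-slip = heave / cos(dip) = 180 / cos(37.6°) = 227.2 m
net slip = dip-slip / sin(rake) = 227.2 / sin(33.5°) = 411.6 m
rate = 411.6 m / 279 ka = 0.00148 m/yr = 1.48 mm/yr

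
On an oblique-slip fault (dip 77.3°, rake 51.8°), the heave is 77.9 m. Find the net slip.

451 m

dip-slip = heave / cos(dip) = 77.9 / cos(77.3°) = 354.3 m
net slip = dip-slip / sin(rake) = 354.3 / sin(51.8°) = 451 m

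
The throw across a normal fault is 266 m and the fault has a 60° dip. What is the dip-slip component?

dip-slip = throw / sin(dip) = 266 / sin(60°) = 307 m

307 m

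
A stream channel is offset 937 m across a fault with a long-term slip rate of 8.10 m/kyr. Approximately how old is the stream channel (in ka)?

age = offset / rate = 937 m / (8.10 m/kyr) = 116000 yr = 116 ka

116 ka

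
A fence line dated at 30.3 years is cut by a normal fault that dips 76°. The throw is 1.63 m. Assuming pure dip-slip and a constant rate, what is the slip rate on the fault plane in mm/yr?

55.4 mm/yr

dip-slip = throw / sin(dip) = 1.63 m / sin(76°) = 1.680 m
rate = 1.680 m / 30.3 years = 0.0554 m/yr = 55.4 mm/yr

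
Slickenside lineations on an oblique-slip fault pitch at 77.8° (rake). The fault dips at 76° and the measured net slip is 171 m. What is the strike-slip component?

strike-slip = net slip × cos(rake) = 171 m × cos(77.8°) = 36.1 m

36.1 m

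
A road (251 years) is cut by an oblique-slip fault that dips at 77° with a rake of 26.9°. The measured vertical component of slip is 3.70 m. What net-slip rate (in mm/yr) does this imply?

33.4 mm/yr

dip-slip = throw / sin(dip) = 3.70 / sin(77°) = 3.797 m
net slip = dip-slip / sin(rake) = 3.797 / sin(26.9°) = 8.393 m
rate = 8.393 m / 251 years = 0.0334 m/yr = 33.4 mm/yr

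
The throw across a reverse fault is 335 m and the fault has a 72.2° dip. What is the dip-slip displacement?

dip-slip = throw / sin(dip) = 335 / sin(72.2°) = 352 m

352 m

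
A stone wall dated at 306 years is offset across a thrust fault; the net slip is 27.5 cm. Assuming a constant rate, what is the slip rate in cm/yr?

rate = 27.5 cm / 306 years = 0.000899 m/yr = 0.0899 cm/yr

0.0899 cm/yr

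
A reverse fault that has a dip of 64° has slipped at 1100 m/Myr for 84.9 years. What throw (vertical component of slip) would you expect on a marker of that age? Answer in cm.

dip-slip = rate × time = 1100 m/Myr × 84.9 years = 0.09339 m
throw = dip-slip × sin(dip) = 0.09339 × sin(64°) = 0.0839 m = 8.39 cm

8.39 cm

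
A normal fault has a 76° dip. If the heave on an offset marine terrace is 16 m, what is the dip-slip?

66.1 m

dip-slip = heave / cos(dip) = 16 / cos(76°) = 66.1 m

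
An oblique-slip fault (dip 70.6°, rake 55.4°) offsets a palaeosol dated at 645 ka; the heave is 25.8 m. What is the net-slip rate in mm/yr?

dip-slip = heave / cos(dip) = 25.8 / cos(70.6°) = 77.67 m
net slip = dip-slip / sin(rake) = 77.67 / sin(55.4°) = 94.36 m
rate = 94.36 m / 645 ka = 0.000146 m/yr = 0.146 mm/yr

0.146 mm/yr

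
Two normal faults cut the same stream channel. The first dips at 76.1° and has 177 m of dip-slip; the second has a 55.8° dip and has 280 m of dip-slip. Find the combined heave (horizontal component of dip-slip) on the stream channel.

200 m

heave_A = 177 × cos(76.1°) = 42.52 m
heave_B = 280 × cos(55.8°) = 157.4 m
total = 42.52 + 157.4 = 200 m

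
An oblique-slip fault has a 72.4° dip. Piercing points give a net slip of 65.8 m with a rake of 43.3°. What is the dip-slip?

dip-slip = net slip × sin(rake) = 65.8 m × sin(43.3°) = 45.1 m

45.1 m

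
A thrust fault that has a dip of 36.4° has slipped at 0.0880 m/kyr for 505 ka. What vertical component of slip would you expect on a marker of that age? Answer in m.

dip-slip = rate × time = 0.0880 m/kyr × 505 ka = 44.44 m
throw = dip-slip × sin(dip) = 44.44 × sin(36.4°) = 26.4 m

26.4 m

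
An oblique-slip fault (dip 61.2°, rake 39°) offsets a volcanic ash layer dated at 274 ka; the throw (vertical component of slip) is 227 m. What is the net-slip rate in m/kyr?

1.50 m/kyr

dip-slip = throw / sin(dip) = 227 / sin(61.2°) = 259 m
net slip = dip-slip / sin(rake) = 259 / sin(39°) = 411.6 m
rate = 411.6 m / 274 ka = 0.00150 m/yr = 1.50 m/kyr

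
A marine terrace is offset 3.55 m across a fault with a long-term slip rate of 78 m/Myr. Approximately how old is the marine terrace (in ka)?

age = offset / rate = 3.55 m / (78 m/Myr) = 45500 yr = 45.5 ka

45.5 ka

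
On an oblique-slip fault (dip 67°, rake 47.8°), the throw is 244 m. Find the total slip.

dip-slip = throw / sin(dip) = 244 / sin(67°) = 265.1 m
net slip = dip-slip / sin(rake) = 265.1 / sin(47.8°) = 358 m

358 m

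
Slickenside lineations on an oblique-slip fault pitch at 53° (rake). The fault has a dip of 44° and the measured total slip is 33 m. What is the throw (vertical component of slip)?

18.3 m

dip-slip = net slip × sin(rake) = 33 m × sin(53°) = 26.35 m
throw = dip-slip × sin(dip) = 26.35 × sin(44°) = 18.3 m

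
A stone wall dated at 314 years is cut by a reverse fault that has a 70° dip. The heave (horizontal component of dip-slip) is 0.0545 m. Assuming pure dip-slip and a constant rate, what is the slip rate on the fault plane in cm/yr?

dip-slip = heave / cos(dip) = 0.0545 m / cos(70°) = 0.1593 m
rate = 0.1593 m / 314 years = 0.000507 m/yr = 0.0507 cm/yr

0.0507 cm/yr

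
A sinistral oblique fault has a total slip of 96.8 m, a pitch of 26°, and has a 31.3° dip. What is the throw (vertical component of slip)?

22 m

dip-slip = net slip × sin(rake) = 96.8 m × sin(26°) = 42.43 m
throw = dip-slip × sin(dip) = 42.43 × sin(31.3°) = 22 m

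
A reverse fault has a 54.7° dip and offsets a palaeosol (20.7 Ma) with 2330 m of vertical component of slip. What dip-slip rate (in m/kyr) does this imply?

0.138 m/kyr

dip-slip = throw / sin(dip) = 2330 m / sin(54.7°) = 2855 m
rate = 2855 m / 20.7 Ma = 0.000138 m/yr = 0.138 m/kyr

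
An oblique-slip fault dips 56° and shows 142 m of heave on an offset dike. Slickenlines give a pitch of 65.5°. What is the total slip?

dip-slip = heave / cos(dip) = 142 / cos(56°) = 253.9 m
net slip = dip-slip / sin(rake) = 253.9 / sin(65.5°) = 279 m

279 m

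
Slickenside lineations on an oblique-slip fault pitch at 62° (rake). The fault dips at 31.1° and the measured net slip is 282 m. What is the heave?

213 m

dip-slip = net slip × sin(rake) = 282 m × sin(62°) = 249 m
heave = dip-slip × cos(dip) = 249 × cos(31.1°) = 213 m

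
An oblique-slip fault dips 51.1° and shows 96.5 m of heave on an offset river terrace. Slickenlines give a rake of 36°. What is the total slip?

261 m

dip-slip = heave / cos(dip) = 96.5 / cos(51.1°) = 153.7 m
net slip = dip-slip / sin(rake) = 153.7 / sin(36°) = 261 m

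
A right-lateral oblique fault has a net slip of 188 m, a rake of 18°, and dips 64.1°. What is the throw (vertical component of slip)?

dip-slip = net slip × sin(rake) = 188 m × sin(18°) = 58.10 m
throw = dip-slip × sin(dip) = 58.10 × sin(64.1°) = 52.3 m

52.3 m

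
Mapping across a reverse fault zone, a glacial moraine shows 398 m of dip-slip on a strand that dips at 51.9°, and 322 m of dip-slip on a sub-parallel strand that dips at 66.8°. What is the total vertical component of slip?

609 m

throw_A = 398 × sin(51.9°) = 313.2 m
throw_B = 322 × sin(66.8°) = 296 m
total = 313.2 + 296 = 609 m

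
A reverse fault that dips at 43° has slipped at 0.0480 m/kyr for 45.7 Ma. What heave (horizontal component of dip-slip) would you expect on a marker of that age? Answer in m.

1600 m

dip-slip = rate × time = 0.0480 m/kyr × 45.7 Ma = 2194 m
heave = dip-slip × cos(dip) = 2194 × cos(43°) = 1600 m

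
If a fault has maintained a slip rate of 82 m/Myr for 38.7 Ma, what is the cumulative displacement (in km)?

3.17 km

slip = rate × time = 82 m/Myr × 38.7 Ma = 3170 m = 3.17 km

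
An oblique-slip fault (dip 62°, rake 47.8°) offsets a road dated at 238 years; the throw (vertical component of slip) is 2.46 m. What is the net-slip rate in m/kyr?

dip-slip = throw / sin(dip) = 2.46 / sin(62°) = 2.786 m
net slip = dip-slip / sin(rake) = 2.786 / sin(47.8°) = 3.761 m
rate = 3.761 m / 238 years = 0.0158 m/yr = 15.8 m/kyr

15.8 m/kyr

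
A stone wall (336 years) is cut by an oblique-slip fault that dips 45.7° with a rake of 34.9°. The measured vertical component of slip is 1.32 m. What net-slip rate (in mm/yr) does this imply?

dip-slip = throw / sin(dip) = 1.32 / sin(45.7°) = 1.844 m
net slip = dip-slip / sin(rake) = 1.844 / sin(34.9°) = 3.224 m
rate = 3.224 m / 336 years = 0.00959 m/yr = 9.59 mm/yr

9.59 mm/yr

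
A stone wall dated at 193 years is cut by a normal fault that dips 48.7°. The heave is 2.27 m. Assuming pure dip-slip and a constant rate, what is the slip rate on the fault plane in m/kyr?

17.8 m/kyr

dip-slip = heave / cos(dip) = 2.27 m / cos(48.7°) = 3.439 m
rate = 3.439 m / 193 years = 0.0178 m/yr = 17.8 m/kyr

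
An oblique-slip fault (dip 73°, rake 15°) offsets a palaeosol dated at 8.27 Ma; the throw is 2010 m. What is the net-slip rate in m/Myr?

dip-slip = throw / sin(dip) = 2010 / sin(73°) = 2102 m
net slip = dip-slip / sin(rake) = 2102 / sin(15°) = 8121 m
rate = 8121 m / 8.27 Ma = 0.000982 m/yr = 982 m/Myr

982 m/Myr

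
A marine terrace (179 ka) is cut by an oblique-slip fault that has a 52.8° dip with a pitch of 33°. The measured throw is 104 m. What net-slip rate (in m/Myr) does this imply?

dip-slip = throw / sin(dip) = 104 / sin(52.8°) = 130.6 m
net slip = dip-slip / sin(rake) = 130.6 / sin(33°) = 239.7 m
rate = 239.7 m / 179 ka = 0.00134 m/yr = 1340 m/Myr

1340 m/Myr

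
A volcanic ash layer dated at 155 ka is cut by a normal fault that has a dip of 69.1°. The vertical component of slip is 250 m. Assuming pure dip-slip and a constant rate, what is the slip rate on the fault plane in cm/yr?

0.173 cm/yr

dip-slip = throw / sin(dip) = 250 m / sin(69.1°) = 267.6 m
rate = 267.6 m / 155 ka = 0.00173 m/yr = 0.173 cm/yr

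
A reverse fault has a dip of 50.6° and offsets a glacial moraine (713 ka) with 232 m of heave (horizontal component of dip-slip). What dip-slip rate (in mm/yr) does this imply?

dip-slip = heave / cos(dip) = 232 m / cos(50.6°) = 365.5 m
rate = 365.5 m / 713 ka = 0.000513 m/yr = 0.513 mm/yr

0.513 mm/yr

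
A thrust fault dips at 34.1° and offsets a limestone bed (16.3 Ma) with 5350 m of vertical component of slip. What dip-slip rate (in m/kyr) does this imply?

dip-slip = throw / sin(dip) = 5350 m / sin(34.1°) = 9543 m
rate = 9543 m / 16.3 Ma = 0.000585 m/yr = 0.585 m/kyr

0.585 m/kyr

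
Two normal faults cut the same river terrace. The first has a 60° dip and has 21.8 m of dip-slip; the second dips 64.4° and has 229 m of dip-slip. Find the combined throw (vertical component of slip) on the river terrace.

throw_A = 21.8 × sin(60°) = 18.88 m
throw_B = 229 × sin(64.4°) = 206.5 m
total = 18.88 + 206.5 = 225 m

225 m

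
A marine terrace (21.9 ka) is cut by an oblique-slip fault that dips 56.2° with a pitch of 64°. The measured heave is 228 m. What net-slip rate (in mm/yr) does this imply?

dip-slip = heave / cos(dip) = 228 / cos(56.2°) = 409.9 m
net slip = dip-slip / sin(rake) = 409.9 / sin(64°) = 456 m
rate = 456 m / 21.9 ka = 0.0208 m/yr = 20.8 mm/yr

20.8 mm/yr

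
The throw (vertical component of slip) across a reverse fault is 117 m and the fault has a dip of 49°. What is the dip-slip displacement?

155 m

dip-slip = throw / sin(dip) = 117 / sin(49°) = 155 m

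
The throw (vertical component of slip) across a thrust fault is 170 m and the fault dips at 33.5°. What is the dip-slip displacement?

308 m

dip-slip = throw / sin(dip) = 170 / sin(33.5°) = 308 m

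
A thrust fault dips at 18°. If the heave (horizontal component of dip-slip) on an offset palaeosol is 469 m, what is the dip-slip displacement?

493 m

dip-slip = heave / cos(dip) = 469 / cos(18°) = 493 m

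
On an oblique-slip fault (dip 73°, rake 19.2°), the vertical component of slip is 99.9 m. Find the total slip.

dip-slip = throw / sin(dip) = 99.9 / sin(73°) = 104.5 m
net slip = dip-slip / sin(rake) = 104.5 / sin(19.2°) = 318 m

318 m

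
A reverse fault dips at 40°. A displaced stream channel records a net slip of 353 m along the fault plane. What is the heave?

270 m

heave = dip-slip × cos(dip) = 353 m × cos(40°) = 270 m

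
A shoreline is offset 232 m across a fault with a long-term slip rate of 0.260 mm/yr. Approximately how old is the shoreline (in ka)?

age = offset / rate = 232 m / (0.260 mm/yr) = 892000 yr = 892 ka

892 ka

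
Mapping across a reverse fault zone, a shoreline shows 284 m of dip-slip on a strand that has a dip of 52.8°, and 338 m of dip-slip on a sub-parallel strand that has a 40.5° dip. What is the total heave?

429 m

heave_A = 284 × cos(52.8°) = 171.7 m
heave_B = 338 × cos(40.5°) = 257 m
total = 171.7 + 257 = 429 m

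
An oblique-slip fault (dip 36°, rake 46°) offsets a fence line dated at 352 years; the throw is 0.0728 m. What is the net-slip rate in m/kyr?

dip-slip = throw / sin(dip) = 0.0728 / sin(36°) = 0.1239 m
net slip = dip-slip / sin(rake) = 0.1239 / sin(46°) = 0.1722 m
rate = 0.1722 m / 352 years = 0.000489 m/yr = 0.489 m/kyr

0.489 m/kyr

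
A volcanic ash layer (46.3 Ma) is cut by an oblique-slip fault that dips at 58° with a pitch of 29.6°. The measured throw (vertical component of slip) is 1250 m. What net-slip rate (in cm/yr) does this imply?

0.00645 cm/yr

dip-slip = throw / sin(dip) = 1250 / sin(58°) = 1474 m
net slip = dip-slip / sin(rake) = 1474 / sin(29.6°) = 2984 m
rate = 2984 m / 46.3 Ma = 0.0000645 m/yr = 0.00645 cm/yr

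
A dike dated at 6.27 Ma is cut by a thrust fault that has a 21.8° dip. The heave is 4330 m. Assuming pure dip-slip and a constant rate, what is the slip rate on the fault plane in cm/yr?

dip-slip = heave / cos(dip) = 4330 m / cos(21.8°) = 4664 m
rate = 4664 m / 6.27 Ma = 0.000744 m/yr = 0.0744 cm/yr

0.0744 cm/yr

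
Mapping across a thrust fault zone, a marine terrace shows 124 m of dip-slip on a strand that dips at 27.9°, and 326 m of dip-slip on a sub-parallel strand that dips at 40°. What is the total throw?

throw_A = 124 × sin(27.9°) = 58.02 m
throw_B = 326 × sin(40°) = 209.5 m
total = 58.02 + 209.5 = 268 m

268 m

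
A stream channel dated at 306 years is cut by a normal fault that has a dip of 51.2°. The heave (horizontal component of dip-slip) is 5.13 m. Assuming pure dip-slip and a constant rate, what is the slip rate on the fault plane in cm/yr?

2.68 cm/yr

dip-slip = heave / cos(dip) = 5.13 m / cos(51.2°) = 8.187 m
rate = 8.187 m / 306 years = 0.0268 m/yr = 2.68 cm/yr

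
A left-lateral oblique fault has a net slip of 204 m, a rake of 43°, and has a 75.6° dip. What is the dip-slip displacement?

139 m

dip-slip = net slip × sin(rake) = 204 m × sin(43°) = 139 m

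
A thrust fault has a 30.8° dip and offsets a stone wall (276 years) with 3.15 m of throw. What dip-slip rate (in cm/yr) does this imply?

2.23 cm/yr

dip-slip = throw / sin(dip) = 3.15 m / sin(30.8°) = 6.152 m
rate = 6.152 m / 276 years = 0.0223 m/yr = 2.23 cm/yr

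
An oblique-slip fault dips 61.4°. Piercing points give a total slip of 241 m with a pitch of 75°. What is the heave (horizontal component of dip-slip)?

dip-slip = net slip × sin(rake) = 241 m × sin(75°) = 232.8 m
heave = dip-slip × cos(dip) = 232.8 × cos(61.4°) = 111 m

111 m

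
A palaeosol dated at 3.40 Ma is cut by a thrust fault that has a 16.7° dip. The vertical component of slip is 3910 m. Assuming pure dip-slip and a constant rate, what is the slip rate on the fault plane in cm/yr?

dip-slip = throw / sin(dip) = 3910 m / sin(16.7°) = 13610 m
rate = 13610 m / 3.40 Ma = 0.00400 m/yr = 0.400 cm/yr

0.400 cm/yr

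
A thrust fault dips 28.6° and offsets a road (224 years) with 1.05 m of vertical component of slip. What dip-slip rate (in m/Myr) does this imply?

9790 m/Myr

dip-slip = throw / sin(dip) = 1.05 m / sin(28.6°) = 2.193 m
rate = 2.193 m / 224 years = 0.00979 m/yr = 9790 m/Myr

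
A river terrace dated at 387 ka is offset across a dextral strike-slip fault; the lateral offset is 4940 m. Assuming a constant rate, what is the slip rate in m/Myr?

rate = 4940 m / 387 ka = 0.0128 m/yr = 12800 m/Myr

12800 m/Myr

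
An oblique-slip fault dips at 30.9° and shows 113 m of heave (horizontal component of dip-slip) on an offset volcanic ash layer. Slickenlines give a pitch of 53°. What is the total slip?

dip-slip = heave / cos(dip) = 113 / cos(30.9°) = 131.7 m
net slip = dip-slip / sin(rake) = 131.7 / sin(53°) = 165 m

165 m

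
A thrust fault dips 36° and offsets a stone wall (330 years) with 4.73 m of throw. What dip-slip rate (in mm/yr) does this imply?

24.4 mm/yr

dip-slip = throw / sin(dip) = 4.73 m / sin(36°) = 8.047 m
rate = 8.047 m / 330 years = 0.0244 m/yr = 24.4 mm/yr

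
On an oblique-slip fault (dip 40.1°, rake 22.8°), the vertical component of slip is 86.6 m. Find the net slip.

dip-slip = throw / sin(dip) = 86.6 / sin(40.1°) = 134.4 m
net slip = dip-slip / sin(rake) = 134.4 / sin(22.8°) = 347 m

347 m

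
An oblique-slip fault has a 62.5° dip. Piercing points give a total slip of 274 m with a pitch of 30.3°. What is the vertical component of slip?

123 m

dip-slip = net slip × sin(rake) = 274 m × sin(30.3°) = 138.2 m
throw = dip-slip × sin(dip) = 138.2 × sin(62.5°) = 123 m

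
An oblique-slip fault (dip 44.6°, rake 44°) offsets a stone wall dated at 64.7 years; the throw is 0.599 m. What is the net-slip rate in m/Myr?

19000 m/Myr

dip-slip = throw / sin(dip) = 0.599 / sin(44.6°) = 0.8531 m
net slip = dip-slip / sin(rake) = 0.8531 / sin(44°) = 1.228 m
rate = 1.228 m / 64.7 years = 0.0190 m/yr = 19000 m/Myr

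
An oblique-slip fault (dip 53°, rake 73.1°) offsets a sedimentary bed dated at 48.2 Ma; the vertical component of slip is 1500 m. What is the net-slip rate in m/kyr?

0.0407 m/kyr

dip-slip = throw / sin(dip) = 1500 / sin(53°) = 1878 m
net slip = dip-slip / sin(rake) = 1878 / sin(73.1°) = 1963 m
rate = 1963 m / 48.2 Ma = 0.0000407 m/yr = 0.0407 m/kyr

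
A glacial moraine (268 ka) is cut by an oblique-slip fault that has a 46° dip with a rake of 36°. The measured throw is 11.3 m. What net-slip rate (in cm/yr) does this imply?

dip-slip = throw / sin(dip) = 11.3 / sin(46°) = 15.71 m
net slip = dip-slip / sin(rake) = 15.71 / sin(36°) = 26.73 m
rate = 26.73 m / 268 ka = 0.0000997 m/yr = 0.00997 cm/yr

0.00997 cm/yr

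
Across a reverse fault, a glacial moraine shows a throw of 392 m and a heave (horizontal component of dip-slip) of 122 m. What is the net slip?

411 m

net slip = √(throw² + heave²) = √(392² + 122²) = 411 m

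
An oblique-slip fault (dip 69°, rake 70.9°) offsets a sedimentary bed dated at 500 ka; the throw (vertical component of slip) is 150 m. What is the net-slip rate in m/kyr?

0.340 m/kyr

dip-slip = throw / sin(dip) = 150 / sin(69°) = 160.7 m
net slip = dip-slip / sin(rake) = 160.7 / sin(70.9°) = 170 m
rate = 170 m / 500 ka = 0.000340 m/yr = 0.340 m/kyr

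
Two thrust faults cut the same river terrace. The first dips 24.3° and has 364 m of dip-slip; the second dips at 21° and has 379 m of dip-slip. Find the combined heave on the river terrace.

heave_A = 364 × cos(24.3°) = 331.8 m
heave_B = 379 × cos(21°) = 353.8 m
total = 331.8 + 353.8 = 686 m

686 m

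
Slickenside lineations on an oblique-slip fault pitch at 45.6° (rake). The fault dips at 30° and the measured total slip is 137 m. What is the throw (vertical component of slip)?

dip-slip = net slip × sin(rake) = 137 m × sin(45.6°) = 97.88 m
throw = dip-slip × sin(dip) = 97.88 × sin(30°) = 48.9 m

48.9 m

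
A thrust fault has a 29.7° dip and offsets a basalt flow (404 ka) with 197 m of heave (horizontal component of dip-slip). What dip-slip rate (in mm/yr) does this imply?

dip-slip = heave / cos(dip) = 197 m / cos(29.7°) = 226.8 m
rate = 226.8 m / 404 ka = 0.000561 m/yr = 0.561 mm/yr

0.561 mm/yr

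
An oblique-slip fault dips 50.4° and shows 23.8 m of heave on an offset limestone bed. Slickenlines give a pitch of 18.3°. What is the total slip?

dip-slip = heave / cos(dip) = 23.8 / cos(50.4°) = 37.34 m
net slip = dip-slip / sin(rake) = 37.34 / sin(18.3°) = 119 m

119 m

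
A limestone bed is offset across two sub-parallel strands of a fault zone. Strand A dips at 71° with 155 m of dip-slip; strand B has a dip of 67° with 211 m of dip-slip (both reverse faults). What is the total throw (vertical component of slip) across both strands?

throw_A = 155 × sin(71°) = 146.6 m
throw_B = 211 × sin(67°) = 194.2 m
total = 146.6 + 194.2 = 341 m

341 m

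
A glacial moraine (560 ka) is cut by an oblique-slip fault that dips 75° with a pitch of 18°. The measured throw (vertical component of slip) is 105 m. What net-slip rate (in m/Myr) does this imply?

628 m/Myr

dip-slip = throw / sin(dip) = 105 / sin(75°) = 108.7 m
net slip = dip-slip / sin(rake) = 108.7 / sin(18°) = 351.8 m
rate = 351.8 m / 560 ka = 0.000628 m/yr = 628 m/Myr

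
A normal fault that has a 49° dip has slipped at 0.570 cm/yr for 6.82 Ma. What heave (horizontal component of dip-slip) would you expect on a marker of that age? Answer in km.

25.5 km

dip-slip = rate × time = 0.570 cm/yr × 6.82 Ma = 38870 m
heave = dip-slip × cos(dip) = 38870 × cos(49°) = 25500 m = 25.5 km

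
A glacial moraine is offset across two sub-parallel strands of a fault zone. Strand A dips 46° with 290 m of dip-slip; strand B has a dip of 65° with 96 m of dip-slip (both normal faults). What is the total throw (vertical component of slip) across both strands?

throw_A = 290 × sin(46°) = 208.6 m
throw_B = 96 × sin(65°) = 87.01 m
total = 208.6 + 87.01 = 296 m

296 m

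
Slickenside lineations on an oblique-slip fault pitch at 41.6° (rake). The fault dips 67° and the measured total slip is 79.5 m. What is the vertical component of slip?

dip-slip = net slip × sin(rake) = 79.5 m × sin(41.6°) = 52.78 m
throw = dip-slip × sin(dip) = 52.78 × sin(67°) = 48.6 m

48.6 m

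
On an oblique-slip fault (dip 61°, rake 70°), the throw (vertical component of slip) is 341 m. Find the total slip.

415 m

dip-slip = throw / sin(dip) = 341 / sin(61°) = 389.9 m
net slip = dip-slip / sin(rake) = 389.9 / sin(70°) = 415 m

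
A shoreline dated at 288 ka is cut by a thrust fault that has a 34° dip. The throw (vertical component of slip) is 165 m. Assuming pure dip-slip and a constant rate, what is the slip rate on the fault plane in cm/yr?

0.102 cm/yr

dip-slip = throw / sin(dip) = 165 m / sin(34°) = 295.1 m
rate = 295.1 m / 288 ka = 0.00102 m/yr = 0.102 cm/yr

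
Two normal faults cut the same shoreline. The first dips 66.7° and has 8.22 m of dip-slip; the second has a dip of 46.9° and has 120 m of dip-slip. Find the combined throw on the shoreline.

throw_A = 8.22 × sin(66.7°) = 7.550 m
throw_B = 120 × sin(46.9°) = 87.62 m
total = 7.550 + 87.62 = 95.2 m

95.2 m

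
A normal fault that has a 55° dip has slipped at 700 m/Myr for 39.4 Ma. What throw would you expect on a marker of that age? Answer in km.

dip-slip = rate × time = 700 m/Myr × 39.4 Ma = 27580 m
throw = dip-slip × sin(dip) = 27580 × sin(55°) = 22600 m = 22.6 km

22.6 km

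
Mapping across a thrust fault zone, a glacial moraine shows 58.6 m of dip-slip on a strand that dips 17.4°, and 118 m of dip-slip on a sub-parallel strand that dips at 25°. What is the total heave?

heave_A = 58.6 × cos(17.4°) = 55.92 m
heave_B = 118 × cos(25°) = 106.9 m
total = 55.92 + 106.9 = 163 m

163 m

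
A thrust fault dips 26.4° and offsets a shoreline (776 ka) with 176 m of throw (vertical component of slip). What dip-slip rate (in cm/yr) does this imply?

0.0510 cm/yr

dip-slip = throw / sin(dip) = 176 m / sin(26.4°) = 395.8 m
rate = 395.8 m / 776 ka = 0.000510 m/yr = 0.0510 cm/yr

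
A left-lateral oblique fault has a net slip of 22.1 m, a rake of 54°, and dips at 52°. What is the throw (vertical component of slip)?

14.1 m

dip-slip = net slip × sin(rake) = 22.1 m × sin(54°) = 17.88 m
throw = dip-slip × sin(dip) = 17.88 × sin(52°) = 14.1 m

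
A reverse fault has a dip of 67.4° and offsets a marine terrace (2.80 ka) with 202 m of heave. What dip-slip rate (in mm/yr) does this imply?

dip-slip = heave / cos(dip) = 202 m / cos(67.4°) = 525.6 m
rate = 525.6 m / 2.80 ka = 0.188 m/yr = 188 mm/yr

188 mm/yr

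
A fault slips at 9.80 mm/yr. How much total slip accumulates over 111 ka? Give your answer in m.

1090 m

slip = rate × time = 9.80 mm/yr × 111 ka = 1090 m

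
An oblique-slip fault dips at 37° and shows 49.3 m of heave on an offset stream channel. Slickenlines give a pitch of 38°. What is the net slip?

100 m

dip-slip = heave / cos(dip) = 49.3 / cos(37°) = 61.73 m
net slip = dip-slip / sin(rake) = 61.73 / sin(38°) = 100 m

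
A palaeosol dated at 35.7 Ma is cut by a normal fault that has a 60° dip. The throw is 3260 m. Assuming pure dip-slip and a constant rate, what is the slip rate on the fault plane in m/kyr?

0.105 m/kyr

dip-slip = throw / sin(dip) = 3260 m / sin(60°) = 3764 m
rate = 3764 m / 35.7 Ma = 0.000105 m/yr = 0.105 m/kyr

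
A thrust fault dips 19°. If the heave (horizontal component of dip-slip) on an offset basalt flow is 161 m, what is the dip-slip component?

170 m

dip-slip = heave / cos(dip) = 161 / cos(19°) = 170 m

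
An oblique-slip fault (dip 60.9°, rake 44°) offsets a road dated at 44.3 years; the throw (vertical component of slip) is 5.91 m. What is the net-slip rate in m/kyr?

dip-slip = throw / sin(dip) = 5.91 / sin(60.9°) = 6.764 m
net slip = dip-slip / sin(rake) = 6.764 / sin(44°) = 9.737 m
rate = 9.737 m / 44.3 years = 0.220 m/yr = 220 m/kyr

220 m/kyr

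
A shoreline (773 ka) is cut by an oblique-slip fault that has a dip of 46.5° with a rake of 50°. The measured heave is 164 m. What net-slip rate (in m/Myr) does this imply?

402 m/Myr

dip-slip = heave / cos(dip) = 164 / cos(46.5°) = 238.2 m
net slip = dip-slip / sin(rake) = 238.2 / sin(50°) = 311 m
rate = 311 m / 773 ka = 0.000402 m/yr = 402 m/Myr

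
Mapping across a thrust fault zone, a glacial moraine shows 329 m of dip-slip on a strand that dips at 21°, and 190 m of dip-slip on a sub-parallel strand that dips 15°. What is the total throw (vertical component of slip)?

throw_A = 329 × sin(21°) = 117.9 m
throw_B = 190 × sin(15°) = 49.18 m
total = 117.9 + 49.18 = 167 m

167 m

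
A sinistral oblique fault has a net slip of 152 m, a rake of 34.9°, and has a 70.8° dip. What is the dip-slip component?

dip-slip = net slip × sin(rake) = 152 m × sin(34.9°) = 87 m

87 m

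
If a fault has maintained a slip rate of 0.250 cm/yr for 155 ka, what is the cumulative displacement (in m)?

388 m

slip = rate × time = 0.250 cm/yr × 155 ka = 388 m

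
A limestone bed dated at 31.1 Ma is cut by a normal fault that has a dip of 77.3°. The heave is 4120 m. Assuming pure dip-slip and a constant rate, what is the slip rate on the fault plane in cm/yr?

0.0603 cm/yr

dip-slip = heave / cos(dip) = 4120 m / cos(77.3°) = 18740 m
rate = 18740 m / 31.1 Ma = 0.000603 m/yr = 0.0603 cm/yr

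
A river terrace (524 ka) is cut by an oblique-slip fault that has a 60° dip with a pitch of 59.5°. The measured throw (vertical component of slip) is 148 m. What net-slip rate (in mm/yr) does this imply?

dip-slip = throw / sin(dip) = 148 / sin(60°) = 170.9 m
net slip = dip-slip / sin(rake) = 170.9 / sin(59.5°) = 198.3 m
rate = 198.3 m / 524 ka = 0.000379 m/yr = 0.379 mm/yr

0.379 mm/yr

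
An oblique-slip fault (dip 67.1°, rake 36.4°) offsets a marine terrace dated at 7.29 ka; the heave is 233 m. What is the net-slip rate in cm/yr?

dip-slip = heave / cos(dip) = 233 / cos(67.1°) = 598.8 m
net slip = dip-slip / sin(rake) = 598.8 / sin(36.4°) = 1009 m
rate = 1009 m / 7.29 ka = 0.138 m/yr = 13.8 cm/yr

13.8 cm/yr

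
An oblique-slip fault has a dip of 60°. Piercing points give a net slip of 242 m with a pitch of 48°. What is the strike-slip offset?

162 m

strike-slip = net slip × cos(rake) = 242 m × cos(48°) = 162 m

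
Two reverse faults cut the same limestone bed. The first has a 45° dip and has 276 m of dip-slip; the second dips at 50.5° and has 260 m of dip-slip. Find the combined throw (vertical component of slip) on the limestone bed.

396 m

throw_A = 276 × sin(45°) = 195.2 m
throw_B = 260 × sin(50.5°) = 200.6 m
total = 195.2 + 200.6 = 396 m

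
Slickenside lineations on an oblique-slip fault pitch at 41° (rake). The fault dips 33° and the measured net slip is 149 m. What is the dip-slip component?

dip-slip = net slip × sin(rake) = 149 m × sin(41°) = 97.8 m

97.8 m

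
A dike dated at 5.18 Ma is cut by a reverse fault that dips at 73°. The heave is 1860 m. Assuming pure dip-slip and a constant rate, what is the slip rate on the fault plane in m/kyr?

1.23 m/kyr

dip-slip = heave / cos(dip) = 1860 m / cos(73°) = 6362 m
rate = 6362 m / 5.18 Ma = 0.00123 m/yr = 1.23 m/kyr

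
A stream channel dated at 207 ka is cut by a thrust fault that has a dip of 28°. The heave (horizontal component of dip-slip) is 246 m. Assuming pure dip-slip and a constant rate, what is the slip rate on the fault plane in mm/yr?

dip-slip = heave / cos(dip) = 246 m / cos(28°) = 278.6 m
rate = 278.6 m / 207 ka = 0.00135 m/yr = 1.35 mm/yr

1.35 mm/yr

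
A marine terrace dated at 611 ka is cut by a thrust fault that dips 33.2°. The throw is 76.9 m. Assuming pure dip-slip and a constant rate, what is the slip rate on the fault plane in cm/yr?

0.0230 cm/yr

dip-slip = throw / sin(dip) = 76.9 m / sin(33.2°) = 140.4 m
rate = 140.4 m / 611 ka = 0.000230 m/yr = 0.0230 cm/yr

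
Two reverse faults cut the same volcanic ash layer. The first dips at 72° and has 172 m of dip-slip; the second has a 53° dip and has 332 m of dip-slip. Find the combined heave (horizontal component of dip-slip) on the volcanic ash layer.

253 m

heave_A = 172 × cos(72°) = 53.15 m
heave_B = 332 × cos(53°) = 199.8 m
total = 53.15 + 199.8 = 253 m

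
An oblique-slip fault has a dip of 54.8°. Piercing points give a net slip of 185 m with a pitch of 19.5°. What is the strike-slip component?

strike-slip = net slip × cos(rake) = 185 m × cos(19.5°) = 174 m

174 m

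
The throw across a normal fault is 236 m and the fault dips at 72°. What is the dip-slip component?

dip-slip = throw / sin(dip) = 236 / sin(72°) = 248 m

248 m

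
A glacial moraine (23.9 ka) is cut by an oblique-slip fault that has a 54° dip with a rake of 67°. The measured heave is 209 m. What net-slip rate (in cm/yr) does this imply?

1.62 cm/yr

dip-slip = heave / cos(dip) = 209 / cos(54°) = 355.6 m
net slip = dip-slip / sin(rake) = 355.6 / sin(67°) = 386.3 m
rate = 386.3 m / 23.9 ka = 0.0162 m/yr = 1.62 cm/yr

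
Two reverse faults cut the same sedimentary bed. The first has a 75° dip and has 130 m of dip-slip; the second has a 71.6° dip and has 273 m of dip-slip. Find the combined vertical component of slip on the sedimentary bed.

385 m

throw_A = 130 × sin(75°) = 125.6 m
throw_B = 273 × sin(71.6°) = 259 m
total = 125.6 + 259 = 385 m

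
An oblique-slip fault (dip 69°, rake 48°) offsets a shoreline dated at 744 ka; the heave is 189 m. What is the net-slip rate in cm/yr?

0.0954 cm/yr

dip-slip = heave / cos(dip) = 189 / cos(69°) = 527.4 m
net slip = dip-slip / sin(rake) = 527.4 / sin(48°) = 709.7 m
rate = 709.7 m / 744 ka = 0.000954 m/yr = 0.0954 cm/yr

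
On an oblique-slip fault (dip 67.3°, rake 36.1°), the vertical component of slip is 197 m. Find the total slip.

362 m

dip-slip = throw / sin(dip) = 197 / sin(67.3°) = 213.5 m
net slip = dip-slip / sin(rake) = 213.5 / sin(36.1°) = 362 m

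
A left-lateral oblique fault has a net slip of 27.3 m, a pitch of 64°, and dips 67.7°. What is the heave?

9.31 m

dip-slip = net slip × sin(rake) = 27.3 m × sin(64°) = 24.54 m
heave = dip-slip × cos(dip) = 24.54 × cos(67.7°) = 9.31 m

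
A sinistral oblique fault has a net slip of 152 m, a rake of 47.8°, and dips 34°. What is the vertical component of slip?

dip-slip = net slip × sin(rake) = 152 m × sin(47.8°) = 112.6 m
throw = dip-slip × sin(dip) = 112.6 × sin(34°) = 63 m

63 m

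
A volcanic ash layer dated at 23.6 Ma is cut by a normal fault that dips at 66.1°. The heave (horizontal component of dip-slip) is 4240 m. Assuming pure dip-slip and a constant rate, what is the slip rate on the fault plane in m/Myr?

443 m/Myr

dip-slip = heave / cos(dip) = 4240 m / cos(66.1°) = 10470 m
rate = 10470 m / 23.6 Ma = 0.000443 m/yr = 443 m/Myr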